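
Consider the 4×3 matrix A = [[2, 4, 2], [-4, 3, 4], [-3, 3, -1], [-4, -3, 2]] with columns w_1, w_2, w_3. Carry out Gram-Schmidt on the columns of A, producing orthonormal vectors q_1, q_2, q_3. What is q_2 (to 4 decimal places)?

w_1 = (2, -4, -3, -4); ‖w_1‖ = 6.7082, so q_1 = (0.2981, -0.5963, -0.4472, -0.5963).
q_1·w_2 = 0.2981·4 + (-0.5963)·3 + (-0.4472)·3 + (-0.5963)·(-3) = -0.1491.
u_2 = w_2 + 0.1491·q_1 = (4.0444, 2.9111, 2.9333, -3.0889).
‖u_2‖ = 6.5557, so q_2 = (0.6169, 0.4441, 0.4474, -0.4712).

q_2 = (0.6169, 0.4441, 0.4474, -0.4712)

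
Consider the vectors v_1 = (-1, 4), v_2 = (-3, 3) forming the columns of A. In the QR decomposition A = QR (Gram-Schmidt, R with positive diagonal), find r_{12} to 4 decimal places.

v_1 = (-1, 4); ‖v_1‖ = 4.1231, so q_1 = (-0.2425, 0.9701).
r_{12} = q_1·v_2 = 3.6380.

r_{12} = 3.6380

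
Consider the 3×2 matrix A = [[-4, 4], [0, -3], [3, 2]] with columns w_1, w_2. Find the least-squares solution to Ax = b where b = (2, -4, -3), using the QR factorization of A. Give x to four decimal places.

w_1 = (-4, 0, 3); ‖w_1‖ = 5.0000, so q_1 = (-0.8000, 0.0000, 0.6000).
q_1·w_2 = (-0.8000)·4 + 0.0000·(-3) + 0.6000·2 = -2.0000.
u_2 = w_2 + 2.0000·q_1 = (2.4000, -3.0000, 3.2000).
‖u_2‖ = 5.0000, so q_2 = (0.4800, -0.6000, 0.6400).
Qᵀb = (-3.4000, 1.4400).
Back-substitute: x_2 = 1.4400/5.0000 = 0.2880.
x_1 = (-3.4000 + 2.0000·0.2880)/5.0000 = -0.5648.

x = (-0.5648, 0.2880)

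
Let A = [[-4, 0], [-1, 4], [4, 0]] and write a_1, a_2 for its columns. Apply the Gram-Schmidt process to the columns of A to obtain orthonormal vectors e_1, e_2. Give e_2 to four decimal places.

e_2 = (-0.1231, 0.9847, 0.1231)

a_1 = (-4, -1, 4); ‖a_1‖ = 5.7446, so e_1 = (-0.6963, -0.1741, 0.6963).
e_1·a_2 = (-0.6963)·0 + (-0.1741)·4 + 0.6963·0 = -0.6963.
u_2 = a_2 + 0.6963·e_1 = (-0.4848, 3.8788, 0.4848).
‖u_2‖ = 3.9389, so e_2 = (-0.1231, 0.9847, 0.1231).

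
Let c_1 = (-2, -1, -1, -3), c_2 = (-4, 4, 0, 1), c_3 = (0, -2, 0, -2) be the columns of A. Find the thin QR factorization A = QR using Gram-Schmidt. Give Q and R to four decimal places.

Q = [[-0.5164, -0.6738, -0.2817], [-0.2582, 0.7086, -0.2750], [-0.2582, 0.0116, 0.9189], [-0.7746, 0.2091, -0.0268]], R = [[3.8730, 0.2582, 2.0656], [0.0000, 5.7388, -1.8355], [0.0000, 0.0000, 0.6036]]

c_1 = (-2, -1, -1, -3); ‖c_1‖ = 3.8730, so q_1 = (-0.5164, -0.2582, -0.2582, -0.7746).
q_1·c_2 = (-0.5164)·(-4) + (-0.2582)·4 + (-0.2582)·0 + (-0.7746)·1 = 0.2582.
u_2 = c_2 − 0.2582·q_1 = (-3.8667, 4.0667, 0.0667, 1.2000).
‖u_2‖ = 5.7388, so q_2 = (-0.6738, 0.7086, 0.0116, 0.2091).
q_1·c_3 = (-0.5164)·0 + (-0.2582)·(-2) + (-0.2582)·0 + (-0.7746)·(-2) = 2.0656; q_2·c_3 = (-0.6738)·0 + 0.7086·(-2) + 0.0116·0 + 0.2091·(-2) = -1.8355.
u_3 = c_3 − 2.0656·q_1 + 1.8355·q_2 = (-0.1700, -0.1660, 0.5547, -0.0162).
‖u_3‖ = 0.6036, so q_3 = (-0.2817, -0.2750, 0.9189, -0.0268).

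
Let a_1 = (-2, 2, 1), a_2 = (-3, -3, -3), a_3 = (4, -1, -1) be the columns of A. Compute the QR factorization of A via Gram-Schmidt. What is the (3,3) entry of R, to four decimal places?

e_1 = a_1/‖a_1‖ = (-2, 2, 1)/3.0000 = (-0.6667, 0.6667, 0.3333).
r_{12} = e_1·a_2 = -1.0000.
u_2 = a_2 + 1.0000·e_1 = (-3.6667, -2.3333, -2.6667).
‖u_2‖ = 5.0990, so e_2 = (-0.7191, -0.4576, -0.5230).
r_{13} = e_1·a_3 = -3.6667; r_{23} = e_2·a_3 = -1.8958.
u_3 = a_3 + 3.6667·e_1 + 1.8958·e_2 = (0.1923, 0.5769, -0.7692).
r_{33} = ‖u_3‖ = 0.9806.

r_{33} = 0.9806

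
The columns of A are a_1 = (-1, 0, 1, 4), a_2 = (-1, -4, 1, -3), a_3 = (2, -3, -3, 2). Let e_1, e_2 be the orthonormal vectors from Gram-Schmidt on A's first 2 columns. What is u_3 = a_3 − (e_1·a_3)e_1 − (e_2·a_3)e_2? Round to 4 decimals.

u_3 = (2.3601, -2.5026, -3.3601, 1.4301)

a_1 = (-1, 0, 1, 4); ‖a_1‖ = 4.2426, so e_1 = (-0.2357, 0.0000, 0.2357, 0.9428).
e_1·a_2 = (-0.2357)·(-1) + 0.0000·(-4) + 0.2357·1 + 0.9428·(-3) = -2.3570.
u_2 = a_2 + 2.3570·e_1 = (-1.5556, -4.0000, 1.5556, -0.7778).
‖u_2‖ = 4.6308, so e_2 = (-0.3359, -0.8638, 0.3359, -0.1680).
e_1·a_3 = (-0.2357)·2 + 0.0000·(-3) + 0.2357·(-3) + 0.9428·2 = 0.7071; e_2·a_3 = (-0.3359)·2 + (-0.8638)·(-3) + 0.3359·(-3) + (-0.1680)·2 = 0.5759.
u_3 = a_3 − 0.7071·e_1 − 0.5759·e_2 = (2.3601, -2.5026, -3.3601, 1.4301).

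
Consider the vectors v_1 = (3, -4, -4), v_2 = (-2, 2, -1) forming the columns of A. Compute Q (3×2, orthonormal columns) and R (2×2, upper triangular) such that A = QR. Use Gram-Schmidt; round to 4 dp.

Q = [[0.4685, -0.4951], [-0.6247, 0.3999], [-0.6247, -0.7713]], R = [[6.4031, -1.5617], [0.0000, 2.5614]]

v_1 = (3, -4, -4); ‖v_1‖ = 6.4031, so e_1 = (0.4685, -0.6247, -0.6247).
e_1·v_2 = 0.4685·(-2) + (-0.6247)·2 + (-0.6247)·(-1) = -1.5617.
u_2 = v_2 + 1.5617·e_1 = (-1.2683, 1.0244, -1.9756).
‖u_2‖ = 2.5614, so e_2 = (-0.4951, 0.3999, -0.7713).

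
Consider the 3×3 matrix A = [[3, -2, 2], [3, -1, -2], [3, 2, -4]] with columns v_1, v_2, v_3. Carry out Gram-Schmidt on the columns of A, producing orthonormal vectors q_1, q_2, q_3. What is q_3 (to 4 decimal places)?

q_3 = (0.5883, -0.7845, 0.1961)

v_1 = (3, 3, 3); ‖v_1‖ = 5.1962, so q_1 = (0.5774, 0.5774, 0.5774).
q_1·v_2 = 0.5774·(-2) + 0.5774·(-1) + 0.5774·2 = -0.5774.
u_2 = v_2 + 0.5774·q_1 = (-1.6667, -0.6667, 2.3333).
‖u_2‖ = 2.9439, so q_2 = (-0.5661, -0.2265, 0.7926).
q_1·v_3 = 0.5774·2 + 0.5774·(-2) + 0.5774·(-4) = -2.3094; q_2·v_3 = (-0.5661)·2 + (-0.2265)·(-2) + 0.7926·(-4) = -3.8497.
u_3 = v_3 + 2.3094·q_1 + 3.8497·q_2 = (1.1538, -1.5385, 0.3846).
‖u_3‖ = 1.9612, so q_3 = (0.5883, -0.7845, 0.1961).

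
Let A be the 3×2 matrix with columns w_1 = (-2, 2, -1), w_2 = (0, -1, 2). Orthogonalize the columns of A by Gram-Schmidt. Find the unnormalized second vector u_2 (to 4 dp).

q_1 = w_1/‖w_1‖ = (-2, 2, -1)/3.0000 = (-0.6667, 0.6667, -0.3333).
r_{12} = q_1·w_2 = -1.3333.
u_2 = w_2 + 1.3333·q_1 = (-0.8889, -0.1111, 1.5556).

u_2 = (-0.8889, -0.1111, 1.5556)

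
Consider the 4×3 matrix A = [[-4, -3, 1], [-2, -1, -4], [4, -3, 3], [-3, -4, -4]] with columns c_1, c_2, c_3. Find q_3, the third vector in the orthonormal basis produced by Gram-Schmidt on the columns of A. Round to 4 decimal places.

q_3 = (0.6958, -0.5578, 0.0833, -0.4448)

q_1 = c_1/‖c_1‖ = (-4, -2, 4, -3)/6.7082 = (-0.5963, -0.2981, 0.5963, -0.4472).
r_{12} = q_1·c_2 = 2.0870.
u_2 = c_2 − 2.0870·q_1 = (-1.7556, -0.3778, -4.2444, -3.0667).
‖u_2‖ = 5.5357, so q_2 = (-0.3171, -0.0682, -0.7667, -0.5540).
r_{13} = q_1·c_3 = 4.1740; r_{23} = q_2·c_3 = -0.1285.
u_3 = c_3 − 4.1740·q_1 + 0.1285·q_2 = (3.4482, -2.7643, 0.4126, -2.2045).
‖u_3‖ = 4.9559, so q_3 = (0.6958, -0.5578, 0.0833, -0.4448).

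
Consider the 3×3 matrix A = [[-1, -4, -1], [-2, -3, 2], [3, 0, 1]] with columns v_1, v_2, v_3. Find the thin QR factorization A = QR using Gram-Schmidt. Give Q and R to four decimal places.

Q = [[-0.2673, -0.7775, -0.5692], [-0.5345, -0.3719, 0.7589], [0.8018, -0.5071, 0.3162]], R = [[3.7417, 2.6726, 0.0000], [0.0000, 4.2258, -0.4733], [0.0000, 0.0000, 2.4033]]

e_1 = v_1/‖v_1‖ = (-1, -2, 3)/3.7417 = (-0.2673, -0.5345, 0.8018).
r_{12} = e_1·v_2 = 2.6726.
u_2 = v_2 − 2.6726·e_1 = (-3.2857, -1.5714, -2.1429).
‖u_2‖ = 4.2258, so e_2 = (-0.7775, -0.3719, -0.5071).
r_{13} = e_1·v_3 = 0.0000; r_{23} = e_2·v_3 = -0.4733.
u_3 = v_3 + 0.0000·e_1 + 0.4733·e_2 = (-1.3680, 1.8240, 0.7600).
‖u_3‖ = 2.4033, so e_3 = (-0.5692, 0.7589, 0.3162).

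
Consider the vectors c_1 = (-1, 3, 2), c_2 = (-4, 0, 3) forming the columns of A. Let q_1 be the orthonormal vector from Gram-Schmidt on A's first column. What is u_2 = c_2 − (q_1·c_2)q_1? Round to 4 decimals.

u_2 = (-3.2857, -2.1429, 1.5714)

c_1 = (-1, 3, 2); ‖c_1‖ = 3.7417, so q_1 = (-0.2673, 0.8018, 0.5345).
q_1·c_2 = (-0.2673)·(-4) + 0.8018·0 + 0.5345·3 = 2.6726.
u_2 = c_2 − 2.6726·q_1 = (-3.2857, -2.1429, 1.5714).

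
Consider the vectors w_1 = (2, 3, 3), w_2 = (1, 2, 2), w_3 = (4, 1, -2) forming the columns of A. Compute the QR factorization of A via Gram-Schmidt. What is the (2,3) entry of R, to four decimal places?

w_1 = (2, 3, 3); ‖w_1‖ = 4.6904, so q_1 = (0.4264, 0.6396, 0.6396).
q_1·w_2 = 0.4264·1 + 0.6396·2 + 0.6396·2 = 2.9848.
u_2 = w_2 − 2.9848·q_1 = (-0.2727, 0.0909, 0.0909).
‖u_2‖ = 0.3015, so q_2 = (-0.9045, 0.3015, 0.3015).
r_{23} = q_2·w_3 = -3.9196.

r_{23} = -3.9196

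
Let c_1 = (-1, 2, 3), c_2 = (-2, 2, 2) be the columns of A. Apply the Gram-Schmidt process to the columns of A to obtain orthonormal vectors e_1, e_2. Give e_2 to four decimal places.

e_2 = (-0.8729, 0.2182, -0.4364)

c_1 = (-1, 2, 3); ‖c_1‖ = 3.7417, so e_1 = (-0.2673, 0.5345, 0.8018).
e_1·c_2 = (-0.2673)·(-2) + 0.5345·2 + 0.8018·2 = 3.2071.
u_2 = c_2 − 3.2071·e_1 = (-1.1429, 0.2857, -0.5714).
‖u_2‖ = 1.3093, so e_2 = (-0.8729, 0.2182, -0.4364).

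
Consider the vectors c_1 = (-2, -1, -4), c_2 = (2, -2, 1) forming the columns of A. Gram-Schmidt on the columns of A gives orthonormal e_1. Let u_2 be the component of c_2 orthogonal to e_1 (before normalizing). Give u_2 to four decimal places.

c_1 = (-2, -1, -4); ‖c_1‖ = 4.5826, so e_1 = (-0.4364, -0.2182, -0.8729).
e_1·c_2 = (-0.4364)·2 + (-0.2182)·(-2) + (-0.8729)·1 = -1.3093.
u_2 = c_2 + 1.3093·e_1 = (1.4286, -2.2857, -0.1429).

u_2 = (1.4286, -2.2857, -0.1429)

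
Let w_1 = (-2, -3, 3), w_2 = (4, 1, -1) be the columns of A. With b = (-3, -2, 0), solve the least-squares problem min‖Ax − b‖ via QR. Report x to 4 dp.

e_1 = w_1/‖w_1‖ = (-2, -3, 3)/4.6904 = (-0.4264, -0.6396, 0.6396).
r_{12} = e_1·w_2 = -2.9848.
u_2 = w_2 + 2.9848·e_1 = (2.7273, -0.9091, 0.9091).
‖u_2‖ = 3.0151, so e_2 = (0.9045, -0.3015, 0.3015).
Qᵀb = (2.5584, -2.1106).
Back-substitute: x_2 = -2.1106/3.0151 = -0.7000.
x_1 = (2.5584 + 2.9848·(-0.7000))/4.6904 = 0.1000.

x = (0.1000, -0.7000)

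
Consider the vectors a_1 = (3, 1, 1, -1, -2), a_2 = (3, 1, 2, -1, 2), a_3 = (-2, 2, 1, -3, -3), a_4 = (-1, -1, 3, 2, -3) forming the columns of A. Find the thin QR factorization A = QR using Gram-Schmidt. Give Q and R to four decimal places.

Q = [[0.7500, 0.3516, -0.5261, -0.1845], [0.2500, 0.1172, 0.4252, -0.2216], [0.2500, 0.3850, 0.3353, 0.8185], [-0.2500, -0.1172, -0.6504, 0.4528], [-0.5000, 0.8371, -0.0838, -0.2046]], R = [[4.0000, 2.2500, 1.5000, 0.7500], [0.0000, 3.7333, -2.2433, -2.0592], [0.0000, 0.0000, 4.4404, 0.0576], [0.0000, 0.0000, 0.0000, 4.3811]]

a_1 = (3, 1, 1, -1, -2); ‖a_1‖ = 4.0000, so q_1 = (0.7500, 0.2500, 0.2500, -0.2500, -0.5000).
q_1·a_2 = 0.7500·3 + 0.2500·1 + 0.2500·2 + (-0.2500)·(-1) + (-0.5000)·2 = 2.2500.
u_2 = a_2 − 2.2500·q_1 = (1.3125, 0.4375, 1.4375, -0.4375, 3.1250).
‖u_2‖ = 3.7333, so q_2 = (0.3516, 0.1172, 0.3850, -0.1172, 0.8371).
q_1·a_3 = 0.7500·(-2) + 0.2500·2 + 0.2500·1 + (-0.2500)·(-3) + (-0.5000)·(-3) = 1.5000; q_2·a_3 = 0.3516·(-2) + 0.1172·2 + 0.3850·1 + (-0.1172)·(-3) + 0.8371·(-3) = -2.2433.
u_3 = a_3 − 1.5000·q_1 + 2.2433·q_2 = (-2.3363, 1.8879, 1.4888, -2.8879, -0.3722).
‖u_3‖ = 4.4404, so q_3 = (-0.5261, 0.4252, 0.3353, -0.6504, -0.0838).
q_1·a_4 = 0.7500·(-1) + 0.2500·(-1) + 0.2500·3 + (-0.2500)·2 + (-0.5000)·(-3) = 0.7500; q_2·a_4 = 0.3516·(-1) + 0.1172·(-1) + 0.3850·3 + (-0.1172)·2 + 0.8371·(-3) = -2.0592; q_3·a_4 = (-0.5261)·(-1) + 0.4252·(-1) + 0.3353·3 + (-0.6504)·2 + (-0.0838)·(-3) = 0.0576.
u_4 = a_4 − 0.7500·q_1 + 2.0592·q_2 − 0.0576·q_3 = (-0.8083, -0.9707, 3.5861, 1.9836, -0.8965).
‖u_4‖ = 4.3811, so q_4 = (-0.1845, -0.2216, 0.8185, 0.4528, -0.2046).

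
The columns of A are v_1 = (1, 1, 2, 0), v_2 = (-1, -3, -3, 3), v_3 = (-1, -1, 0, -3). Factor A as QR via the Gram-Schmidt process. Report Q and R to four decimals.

Q = [[0.4082, 0.1980, -0.0860], [0.4082, -0.3961, -0.8031], [0.8165, 0.0990, 0.4446], [0.0000, 0.8911, -0.3872]], R = [[2.4495, -4.0825, -0.8165], [0.0000, 3.3665, -2.4754], [0.0000, 0.0000, 2.0508]]

e_1 = v_1/‖v_1‖ = (1, 1, 2, 0)/2.4495 = (0.4082, 0.4082, 0.8165, 0.0000).
r_{12} = e_1·v_2 = -4.0825.
u_2 = v_2 + 4.0825·e_1 = (0.6667, -1.3333, 0.3333, 3.0000).
‖u_2‖ = 3.3665, so e_2 = (0.1980, -0.3961, 0.0990, 0.8911).
r_{13} = e_1·v_3 = -0.8165; r_{23} = e_2·v_3 = -2.4754.
u_3 = v_3 + 0.8165·e_1 + 2.4754·e_2 = (-0.1765, -1.6471, 0.9118, -0.7941).
‖u_3‖ = 2.0508, so e_3 = (-0.0860, -0.8031, 0.4446, -0.3872).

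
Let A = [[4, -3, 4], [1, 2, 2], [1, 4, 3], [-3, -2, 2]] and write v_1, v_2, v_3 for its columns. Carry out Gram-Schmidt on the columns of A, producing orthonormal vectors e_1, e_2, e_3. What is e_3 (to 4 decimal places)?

e_3 = (0.3579, 0.2908, 0.4922, 0.7383)

v_1 = (4, 1, 1, -3); ‖v_1‖ = 5.1962, so e_1 = (0.7698, 0.1925, 0.1925, -0.5774).
e_1·v_2 = 0.7698·(-3) + 0.1925·2 + 0.1925·4 + (-0.5774)·(-2) = 0.0000.
u_2 = v_2 − 0.0000·e_1 = (-3.0000, 2.0000, 4.0000, -2.0000).
‖u_2‖ = 5.7446, so e_2 = (-0.5222, 0.3482, 0.6963, -0.3482).
e_1·v_3 = 0.7698·4 + 0.1925·2 + 0.1925·3 + (-0.5774)·2 = 2.8868; e_2·v_3 = (-0.5222)·4 + 0.3482·2 + 0.6963·3 + (-0.3482)·2 = 0.0000.
u_3 = v_3 − 2.8868·e_1 − 0.0000·e_2 = (1.7778, 1.4444, 2.4444, 3.6667).
‖u_3‖ = 4.9666, so e_3 = (0.3579, 0.2908, 0.4922, 0.7383).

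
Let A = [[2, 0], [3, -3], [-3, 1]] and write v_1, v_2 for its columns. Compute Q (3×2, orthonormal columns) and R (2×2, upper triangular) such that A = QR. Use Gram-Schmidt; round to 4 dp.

v_1 = (2, 3, -3); ‖v_1‖ = 4.6904, so e_1 = (0.4264, 0.6396, -0.6396).
e_1·v_2 = 0.4264·0 + 0.6396·(-3) + (-0.6396)·1 = -2.5584.
u_2 = v_2 + 2.5584·e_1 = (1.0909, -1.3636, -0.6364).
‖u_2‖ = 1.8586, so e_2 = (0.5869, -0.7337, -0.3424).

Q = [[0.4264, 0.5869], [0.6396, -0.7337], [-0.6396, -0.3424]], R = [[4.6904, -2.5584], [0.0000, 1.8586]]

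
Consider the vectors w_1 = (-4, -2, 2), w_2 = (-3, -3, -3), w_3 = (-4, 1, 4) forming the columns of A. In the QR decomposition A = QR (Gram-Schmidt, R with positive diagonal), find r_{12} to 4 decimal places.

r_{12} = 2.4495

w_1 = (-4, -2, 2); ‖w_1‖ = 4.8990, so q_1 = (-0.8165, -0.4082, 0.4082).
r_{12} = q_1·w_2 = 2.4495.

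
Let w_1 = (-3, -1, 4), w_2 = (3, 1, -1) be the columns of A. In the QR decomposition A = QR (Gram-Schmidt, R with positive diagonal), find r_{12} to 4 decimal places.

r_{12} = -2.7456

w_1 = (-3, -1, 4); ‖w_1‖ = 5.0990, so q_1 = (-0.5883, -0.1961, 0.7845).
r_{12} = q_1·w_2 = -2.7456.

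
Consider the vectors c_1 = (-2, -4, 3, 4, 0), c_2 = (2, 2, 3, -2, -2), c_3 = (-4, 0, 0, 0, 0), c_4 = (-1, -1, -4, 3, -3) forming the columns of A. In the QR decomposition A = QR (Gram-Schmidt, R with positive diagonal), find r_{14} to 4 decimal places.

r_{14} = 0.8944

c_1 = (-2, -4, 3, 4, 0); ‖c_1‖ = 6.7082, so q_1 = (-0.2981, -0.5963, 0.4472, 0.5963, 0.0000).
r_{14} = q_1·c_4 = 0.8944.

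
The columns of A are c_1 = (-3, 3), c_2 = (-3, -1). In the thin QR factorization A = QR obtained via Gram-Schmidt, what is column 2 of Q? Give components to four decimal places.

e_2 = (-0.7071, -0.7071)

c_1 = (-3, 3); ‖c_1‖ = 4.2426, so e_1 = (-0.7071, 0.7071).
e_1·c_2 = (-0.7071)·(-3) + 0.7071·(-1) = 1.4142.
u_2 = c_2 − 1.4142·e_1 = (-2.0000, -2.0000).
‖u_2‖ = 2.8284, so e_2 = (-0.7071, -0.7071).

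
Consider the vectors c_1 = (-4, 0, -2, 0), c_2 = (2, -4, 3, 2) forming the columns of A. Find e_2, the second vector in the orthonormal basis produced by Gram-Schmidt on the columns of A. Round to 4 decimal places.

c_1 = (-4, 0, -2, 0); ‖c_1‖ = 4.4721, so e_1 = (-0.8944, 0.0000, -0.4472, 0.0000).
e_1·c_2 = (-0.8944)·2 + 0.0000·(-4) + (-0.4472)·3 + 0.0000·2 = -3.1305.
u_2 = c_2 + 3.1305·e_1 = (-0.8000, -4.0000, 1.6000, 2.0000).
‖u_2‖ = 4.8166, so e_2 = (-0.1661, -0.8305, 0.3322, 0.4152).

e_2 = (-0.1661, -0.8305, 0.3322, 0.4152)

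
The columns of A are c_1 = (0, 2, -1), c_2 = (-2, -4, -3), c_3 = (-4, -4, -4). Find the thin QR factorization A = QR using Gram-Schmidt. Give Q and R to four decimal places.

Q = [[0.0000, -0.4082, -0.9129], [0.8944, -0.4082, 0.1826], [-0.4472, -0.8165, 0.3651]], R = [[2.2361, -2.2361, -1.7889], [0.0000, 4.8990, 6.5320], [0.0000, 0.0000, 1.4606]]

c_1 = (0, 2, -1); ‖c_1‖ = 2.2361, so q_1 = (0.0000, 0.8944, -0.4472).
q_1·c_2 = 0.0000·(-2) + 0.8944·(-4) + (-0.4472)·(-3) = -2.2361.
u_2 = c_2 + 2.2361·q_1 = (-2.0000, -2.0000, -4.0000).
‖u_2‖ = 4.8990, so q_2 = (-0.4082, -0.4082, -0.8165).
q_1·c_3 = 0.0000·(-4) + 0.8944·(-4) + (-0.4472)·(-4) = -1.7889; q_2·c_3 = (-0.4082)·(-4) + (-0.4082)·(-4) + (-0.8165)·(-4) = 6.5320.
u_3 = c_3 + 1.7889·q_1 − 6.5320·q_2 = (-1.3333, 0.2667, 0.5333).
‖u_3‖ = 1.4606, so q_3 = (-0.9129, 0.1826, 0.3651).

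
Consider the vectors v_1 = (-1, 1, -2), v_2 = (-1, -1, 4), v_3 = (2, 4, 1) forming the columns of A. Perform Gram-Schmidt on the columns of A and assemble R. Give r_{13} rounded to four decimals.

e_1 = v_1/‖v_1‖ = (-1, 1, -2)/2.4495 = (-0.4082, 0.4082, -0.8165).
r_{13} = e_1·v_3 = 0.0000.

r_{13} = 0.0000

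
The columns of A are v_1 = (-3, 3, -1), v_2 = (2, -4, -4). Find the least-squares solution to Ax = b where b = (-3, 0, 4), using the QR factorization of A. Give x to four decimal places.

x = (-0.2623, -0.7131)

v_1 = (-3, 3, -1); ‖v_1‖ = 4.3589, so e_1 = (-0.6882, 0.6882, -0.2294).
e_1·v_2 = (-0.6882)·2 + 0.6882·(-4) + (-0.2294)·(-4) = -3.2118.
u_2 = v_2 + 3.2118·e_1 = (-0.2105, -1.7895, -4.7368).
‖u_2‖ = 5.0680, so e_2 = (-0.0415, -0.3531, -0.9347).
Qᵀb = (1.1471, -3.6140).
Back-substitute: x_2 = -3.6140/5.0680 = -0.7131.
x_1 = (1.1471 + 3.2118·(-0.7131))/4.3589 = -0.2623.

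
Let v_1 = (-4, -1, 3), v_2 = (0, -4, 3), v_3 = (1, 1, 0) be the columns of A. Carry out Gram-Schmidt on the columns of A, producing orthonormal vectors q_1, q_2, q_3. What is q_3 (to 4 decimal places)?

q_3 = (0.4104, 0.5472, 0.7295)

q_1 = v_1/‖v_1‖ = (-4, -1, 3)/5.0990 = (-0.7845, -0.1961, 0.5883).
r_{12} = q_1·v_2 = 2.5495.
u_2 = v_2 − 2.5495·q_1 = (2.0000, -3.5000, 1.5000).
‖u_2‖ = 4.3012, so q_2 = (0.4650, -0.8137, 0.3487).
r_{13} = q_1·v_3 = -0.9806; r_{23} = q_2·v_3 = -0.3487.
u_3 = v_3 + 0.9806·q_1 + 0.3487·q_2 = (0.3929, 0.5239, 0.6985).
‖u_3‖ = 0.9575, so q_3 = (0.4104, 0.5472, 0.7295).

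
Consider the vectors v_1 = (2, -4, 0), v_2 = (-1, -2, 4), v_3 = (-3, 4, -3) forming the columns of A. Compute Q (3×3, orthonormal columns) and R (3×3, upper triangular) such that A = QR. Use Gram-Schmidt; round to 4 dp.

v_1 = (2, -4, 0); ‖v_1‖ = 4.4721, so e_1 = (0.4472, -0.8944, 0.0000).
e_1·v_2 = 0.4472·(-1) + (-0.8944)·(-2) + 0.0000·4 = 1.3416.
u_2 = v_2 − 1.3416·e_1 = (-1.6000, -0.8000, 4.0000).
‖u_2‖ = 4.3818, so e_2 = (-0.3651, -0.1826, 0.9129).
e_1·v_3 = 0.4472·(-3) + (-0.8944)·4 + 0.0000·(-3) = -4.9193; e_2·v_3 = (-0.3651)·(-3) + (-0.1826)·4 + 0.9129·(-3) = -2.3735.
u_3 = v_3 + 4.9193·e_1 + 2.3735·e_2 = (-1.6667, -0.8333, -0.8333).
‖u_3‖ = 2.0412, so e_3 = (-0.8165, -0.4082, -0.4082).

Q = [[0.4472, -0.3651, -0.8165], [-0.8944, -0.1826, -0.4082], [0.0000, 0.9129, -0.4082]], R = [[4.4721, 1.3416, -4.9193], [0.0000, 4.3818, -2.3735], [0.0000, 0.0000, 2.0412]]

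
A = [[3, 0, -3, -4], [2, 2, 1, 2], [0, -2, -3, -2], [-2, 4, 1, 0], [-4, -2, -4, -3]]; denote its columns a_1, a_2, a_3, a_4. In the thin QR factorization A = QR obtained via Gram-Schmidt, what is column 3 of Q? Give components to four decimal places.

a_1 = (3, 2, 0, -2, -4); ‖a_1‖ = 5.7446, so e_1 = (0.5222, 0.3482, 0.0000, -0.3482, -0.6963).
e_1·a_2 = 0.5222·0 + 0.3482·2 + 0.0000·(-2) + (-0.3482)·4 + (-0.6963)·(-2) = 0.6963.
u_2 = a_2 − 0.6963·e_1 = (-0.3636, 1.7576, -2.0000, 4.2424, -1.5152).
‖u_2‖ = 5.2455, so e_2 = (-0.0693, 0.3351, -0.3813, 0.8088, -0.2888).
e_1·a_3 = 0.5222·(-3) + 0.3482·1 + 0.0000·(-3) + (-0.3482)·1 + (-0.6963)·(-4) = 1.2185; e_2·a_3 = (-0.0693)·(-3) + 0.3351·1 + (-0.3813)·(-3) + 0.8088·1 + (-0.2888)·(-4) = 3.6510.
u_3 = a_3 − 1.2185·e_1 − 3.6510·e_2 = (-3.3833, -0.6476, -1.6079, -1.5286, -2.0969).
‖u_3‖ = 4.6027, so e_3 = (-0.7351, -0.1407, -0.3493, -0.3321, -0.4556).

e_3 = (-0.7351, -0.1407, -0.3493, -0.3321, -0.4556)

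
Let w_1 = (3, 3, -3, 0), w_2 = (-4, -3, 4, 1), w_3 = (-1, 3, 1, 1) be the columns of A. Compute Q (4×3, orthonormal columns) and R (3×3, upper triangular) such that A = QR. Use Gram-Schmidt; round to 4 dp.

Q = [[0.5774, -0.2582, -0.3162], [0.5774, 0.5164, 0.6325], [-0.5774, 0.2582, 0.3162], [0.0000, 0.7746, -0.6325]], R = [[5.1962, -6.3509, 0.5774], [0.0000, 1.2910, 2.8402], [0.0000, 0.0000, 1.8974]]

q_1 = w_1/‖w_1‖ = (3, 3, -3, 0)/5.1962 = (0.5774, 0.5774, -0.5774, 0.0000).
r_{12} = q_1·w_2 = -6.3509.
u_2 = w_2 + 6.3509·q_1 = (-0.3333, 0.6667, 0.3333, 1.0000).
‖u_2‖ = 1.2910, so q_2 = (-0.2582, 0.5164, 0.2582, 0.7746).
r_{13} = q_1·w_3 = 0.5774; r_{23} = q_2·w_3 = 2.8402.
u_3 = w_3 − 0.5774·q_1 − 2.8402·q_2 = (-0.6000, 1.2000, 0.6000, -1.2000).
‖u_3‖ = 1.8974, so q_3 = (-0.3162, 0.6325, 0.3162, -0.6325).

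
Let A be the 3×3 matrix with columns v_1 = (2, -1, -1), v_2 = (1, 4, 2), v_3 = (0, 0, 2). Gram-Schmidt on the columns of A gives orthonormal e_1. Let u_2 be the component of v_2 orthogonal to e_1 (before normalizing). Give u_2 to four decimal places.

v_1 = (2, -1, -1); ‖v_1‖ = 2.4495, so e_1 = (0.8165, -0.4082, -0.4082).
e_1·v_2 = 0.8165·1 + (-0.4082)·4 + (-0.4082)·2 = -1.6330.
u_2 = v_2 + 1.6330·e_1 = (2.3333, 3.3333, 1.3333).

u_2 = (2.3333, 3.3333, 1.3333)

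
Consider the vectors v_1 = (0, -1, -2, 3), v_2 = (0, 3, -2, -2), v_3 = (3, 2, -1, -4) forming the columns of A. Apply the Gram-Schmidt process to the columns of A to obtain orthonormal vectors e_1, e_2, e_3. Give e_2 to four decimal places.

v_1 = (0, -1, -2, 3); ‖v_1‖ = 3.7417, so e_1 = (0.0000, -0.2673, -0.5345, 0.8018).
e_1·v_2 = 0.0000·0 + (-0.2673)·3 + (-0.5345)·(-2) + 0.8018·(-2) = -1.3363.
u_2 = v_2 + 1.3363·e_1 = (0.0000, 2.6429, -2.7143, -0.9286).
‖u_2‖ = 3.9005, so e_2 = (0.0000, 0.6776, -0.6959, -0.2381).

e_2 = (0.0000, 0.6776, -0.6959, -0.2381)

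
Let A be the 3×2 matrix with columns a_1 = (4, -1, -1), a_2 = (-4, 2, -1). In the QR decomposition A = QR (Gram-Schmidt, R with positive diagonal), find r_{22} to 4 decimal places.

a_1 = (4, -1, -1); ‖a_1‖ = 4.2426, so e_1 = (0.9428, -0.2357, -0.2357).
e_1·a_2 = 0.9428·(-4) + (-0.2357)·2 + (-0.2357)·(-1) = -4.0069.
u_2 = a_2 + 4.0069·e_1 = (-0.2222, 1.0556, -1.9444).
r_{22} = ‖u_2‖ = 2.2236.

r_{22} = 2.2236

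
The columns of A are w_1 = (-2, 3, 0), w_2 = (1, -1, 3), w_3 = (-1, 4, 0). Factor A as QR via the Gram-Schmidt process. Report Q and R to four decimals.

Q = [[-0.5547, 0.0766, 0.8285], [0.8321, 0.0511, 0.5523], [0.0000, 0.9958, -0.0921]], R = [[3.6056, -1.3868, 3.8829], [0.0000, 3.0128, 0.1277], [0.0000, 0.0000, 1.3809]]

e_1 = w_1/‖w_1‖ = (-2, 3, 0)/3.6056 = (-0.5547, 0.8321, 0.0000).
r_{12} = e_1·w_2 = -1.3868.
u_2 = w_2 + 1.3868·e_1 = (0.2308, 0.1538, 3.0000).
‖u_2‖ = 3.0128, so e_2 = (0.0766, 0.0511, 0.9958).
r_{13} = e_1·w_3 = 3.8829; r_{23} = e_2·w_3 = 0.1277.
u_3 = w_3 − 3.8829·e_1 − 0.1277·e_2 = (1.1441, 0.7627, -0.1271).
‖u_3‖ = 1.3809, so e_3 = (0.8285, 0.5523, -0.0921).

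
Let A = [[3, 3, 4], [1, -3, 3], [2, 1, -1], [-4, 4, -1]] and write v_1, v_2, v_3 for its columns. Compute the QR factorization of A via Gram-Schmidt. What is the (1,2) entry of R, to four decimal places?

r_{12} = -1.4606

v_1 = (3, 1, 2, -4); ‖v_1‖ = 5.4772, so e_1 = (0.5477, 0.1826, 0.3651, -0.7303).
r_{12} = e_1·v_2 = -1.4606.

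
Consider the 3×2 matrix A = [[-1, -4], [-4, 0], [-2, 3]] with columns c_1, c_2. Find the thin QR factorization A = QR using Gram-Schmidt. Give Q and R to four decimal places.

e_1 = c_1/‖c_1‖ = (-1, -4, -2)/4.5826 = (-0.2182, -0.8729, -0.4364).
r_{12} = e_1·c_2 = -0.4364.
u_2 = c_2 + 0.4364·e_1 = (-4.0952, -0.3810, 2.8095).
‖u_2‖ = 4.9809, so e_2 = (-0.8222, -0.0765, 0.5641).

Q = [[-0.2182, -0.8222], [-0.8729, -0.0765], [-0.4364, 0.5641]], R = [[4.5826, -0.4364], [0.0000, 4.9809]]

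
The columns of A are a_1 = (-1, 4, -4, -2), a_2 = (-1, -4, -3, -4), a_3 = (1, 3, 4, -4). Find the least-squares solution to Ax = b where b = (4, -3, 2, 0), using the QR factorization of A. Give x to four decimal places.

x = (-0.6831, 0.1622, 0.1550)

a_1 = (-1, 4, -4, -2); ‖a_1‖ = 6.0828, so q_1 = (-0.1644, 0.6576, -0.6576, -0.3288).
q_1·a_2 = (-0.1644)·(-1) + 0.6576·(-4) + (-0.6576)·(-3) + (-0.3288)·(-4) = 0.8220.
u_2 = a_2 − 0.8220·q_1 = (-0.8649, -4.5405, -2.4595, -3.7297).
‖u_2‖ = 6.4284, so q_2 = (-0.1345, -0.7063, -0.3826, -0.5802).
q_1·a_3 = (-0.1644)·1 + 0.6576·3 + (-0.6576)·4 + (-0.3288)·(-4) = 0.4932; q_2·a_3 = (-0.1345)·1 + (-0.7063)·3 + (-0.3826)·4 + (-0.5802)·(-4) = -1.4631.
u_3 = a_3 − 0.4932·q_1 + 1.4631·q_2 = (0.8842, 1.6422, 3.7646, -4.6867).
‖u_3‖ = 6.2941, so q_3 = (0.1405, 0.2609, 0.5981, -0.7446).
Qᵀb = (-3.9456, 0.8156, 0.9754).
Back-substitute: x_3 = 0.9754/6.2941 = 0.1550.
x_2 = (0.8156 + 1.4631·0.1550)/6.4284 = 0.1622.
x_1 = (-3.9456 − 0.8220·0.1622 − 0.4932·0.1550)/6.0828 = -0.6831.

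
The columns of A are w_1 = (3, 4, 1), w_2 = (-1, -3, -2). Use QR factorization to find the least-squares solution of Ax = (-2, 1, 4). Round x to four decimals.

w_1 = (3, 4, 1); ‖w_1‖ = 5.0990, so e_1 = (0.5883, 0.7845, 0.1961).
e_1·w_2 = 0.5883·(-1) + 0.7845·(-3) + 0.1961·(-2) = -3.3340.
u_2 = w_2 + 3.3340·e_1 = (0.9615, -0.3846, -1.3462).
‖u_2‖ = 1.6984, so e_2 = (0.5661, -0.2265, -0.7926).
Qᵀb = (0.3922, -4.5291).
Back-substitute: x_2 = -4.5291/1.6984 = -2.6667.
x_1 = (0.3922 + 3.3340·(-2.6667))/5.0990 = -1.6667.

x = (-1.6667, -2.6667)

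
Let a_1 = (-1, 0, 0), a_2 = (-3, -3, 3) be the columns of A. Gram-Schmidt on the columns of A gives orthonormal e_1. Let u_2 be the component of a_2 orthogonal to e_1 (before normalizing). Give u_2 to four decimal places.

u_2 = (0.0000, -3.0000, 3.0000)

e_1 = a_1/‖a_1‖ = (-1, 0, 0)/1.0000 = (-1.0000, 0.0000, 0.0000).
r_{12} = e_1·a_2 = 3.0000.
u_2 = a_2 − 3.0000·e_1 = (0.0000, -3.0000, 3.0000).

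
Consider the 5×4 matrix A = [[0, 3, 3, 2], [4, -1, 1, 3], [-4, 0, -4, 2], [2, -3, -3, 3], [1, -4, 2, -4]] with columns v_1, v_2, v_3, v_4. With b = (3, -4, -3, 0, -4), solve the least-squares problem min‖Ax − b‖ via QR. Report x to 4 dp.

x = (0.6756, 1.4180, -0.6076, -0.5704)

v_1 = (0, 4, -4, 2, 1); ‖v_1‖ = 6.0828, so e_1 = (0.0000, 0.6576, -0.6576, 0.3288, 0.1644).
e_1·v_2 = 0.0000·3 + 0.6576·(-1) + (-0.6576)·0 + 0.3288·(-3) + 0.1644·(-4) = -2.3016.
u_2 = v_2 + 2.3016·e_1 = (3.0000, 0.5135, -1.5135, -2.2432, -3.6216).
‖u_2‖ = 5.4500, so e_2 = (0.5505, 0.0942, -0.2777, -0.4116, -0.6645).
e_1·v_3 = 0.0000·3 + 0.6576·1 + (-0.6576)·(-4) + 0.3288·(-3) + 0.1644·2 = 2.6304; e_2·v_3 = 0.5505·3 + 0.0942·1 + (-0.2777)·(-4) + (-0.4116)·(-3) + (-0.6645)·2 = 2.7622.
u_3 = v_3 − 2.6304·e_1 − 2.7622·e_2 = (1.4795, -0.9900, -1.5032, -2.7279, 3.4031).
‖u_3‖ = 4.9448, so e_3 = (0.2992, -0.2002, -0.3040, -0.5517, 0.6882).
e_1·v_4 = 0.0000·2 + 0.6576·3 + (-0.6576)·2 + 0.3288·3 + 0.1644·(-4) = 0.9864; e_2·v_4 = 0.5505·2 + 0.0942·3 + (-0.2777)·2 + (-0.4116)·3 + (-0.6645)·(-4) = 2.2514; e_3·v_4 = 0.2992·2 + (-0.2002)·3 + (-0.3040)·2 + (-0.5517)·3 + 0.6882·(-4) = -5.0181.
u_4 = v_4 − 0.9864·e_1 − 2.2514·e_2 + 5.0181·e_3 = (2.2621, 1.1346, 1.7484, 0.8340, 0.7874).
‖u_4‖ = 3.2829, so e_4 = (0.6891, 0.3456, 0.5326, 0.2541, 0.2399).
Qᵀb = (-1.3152, 4.7657, -0.1424, -1.8724).
Back-substitute: x_4 = -1.8724/3.2829 = -0.5704.
x_3 = (-0.1424 + 5.0181·(-0.5704))/4.9448 = -0.6076.
x_2 = (4.7657 − 2.7622·(-0.6076) − 2.2514·(-0.5704))/5.4500 = 1.4180.
x_1 = (-1.3152 + 2.3016·1.4180 − 2.6304·(-0.6076) − 0.9864·(-0.5704))/6.0828 = 0.6756.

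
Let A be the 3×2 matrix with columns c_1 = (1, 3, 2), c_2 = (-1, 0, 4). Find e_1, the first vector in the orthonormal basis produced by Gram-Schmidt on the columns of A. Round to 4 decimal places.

e_1 = c_1/‖c_1‖ = (1, 3, 2)/3.7417 = (0.2673, 0.8018, 0.5345).

e_1 = (0.2673, 0.8018, 0.5345)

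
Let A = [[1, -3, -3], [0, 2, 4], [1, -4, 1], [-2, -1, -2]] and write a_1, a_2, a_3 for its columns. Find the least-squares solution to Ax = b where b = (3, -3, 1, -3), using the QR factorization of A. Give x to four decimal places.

a_1 = (1, 0, 1, -2); ‖a_1‖ = 2.4495, so q_1 = (0.4082, 0.0000, 0.4082, -0.8165).
q_1·a_2 = 0.4082·(-3) + 0.0000·2 + 0.4082·(-4) + (-0.8165)·(-1) = -2.0412.
u_2 = a_2 + 2.0412·q_1 = (-2.1667, 2.0000, -3.1667, -2.6667).
‖u_2‖ = 5.0827, so q_2 = (-0.4263, 0.3935, -0.6230, -0.5247).
q_1·a_3 = 0.4082·(-3) + 0.0000·4 + 0.4082·1 + (-0.8165)·(-2) = 0.8165; q_2·a_3 = (-0.4263)·(-3) + 0.3935·4 + (-0.6230)·1 + (-0.5247)·(-2) = 3.2791.
u_3 = a_3 − 0.8165·q_1 − 3.2791·q_2 = (-1.9355, 2.7097, 2.7097, 0.3871).
‖u_3‖ = 4.3105, so q_3 = (-0.4490, 0.6286, 0.6286, 0.0898).
Qᵀb = (4.0825, -1.5084, -2.8737).
Back-substitute: x_3 = -2.8737/4.3105 = -0.6667.
x_2 = (-1.5084 − 3.2791·(-0.6667))/5.0827 = 0.1333.
x_1 = (4.0825 + 2.0412·0.1333 − 0.8165·(-0.6667))/2.4495 = 2.0000.

x = (2.0000, 0.1333, -0.6667)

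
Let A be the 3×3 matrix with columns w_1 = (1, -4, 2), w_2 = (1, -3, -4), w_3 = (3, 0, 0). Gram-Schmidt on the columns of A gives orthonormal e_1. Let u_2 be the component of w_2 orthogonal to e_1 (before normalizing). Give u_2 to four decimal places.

w_1 = (1, -4, 2); ‖w_1‖ = 4.5826, so e_1 = (0.2182, -0.8729, 0.4364).
e_1·w_2 = 0.2182·1 + (-0.8729)·(-3) + 0.4364·(-4) = 1.0911.
u_2 = w_2 − 1.0911·e_1 = (0.7619, -2.0476, -4.4762).

u_2 = (0.7619, -2.0476, -4.4762)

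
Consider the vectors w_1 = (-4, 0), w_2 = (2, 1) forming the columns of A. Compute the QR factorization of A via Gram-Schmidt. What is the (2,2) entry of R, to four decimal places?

w_1 = (-4, 0); ‖w_1‖ = 4.0000, so q_1 = (-1.0000, 0.0000).
q_1·w_2 = (-1.0000)·2 + 0.0000·1 = -2.0000.
u_2 = w_2 + 2.0000·q_1 = (0.0000, 1.0000).
r_{22} = ‖u_2‖ = 1.0000.

r_{22} = 1.0000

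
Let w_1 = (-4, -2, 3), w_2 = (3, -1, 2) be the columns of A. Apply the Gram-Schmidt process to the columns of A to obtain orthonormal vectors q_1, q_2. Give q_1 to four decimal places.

w_1 = (-4, -2, 3); ‖w_1‖ = 5.3852, so q_1 = (-0.7428, -0.3714, 0.5571).

q_1 = (-0.7428, -0.3714, 0.5571)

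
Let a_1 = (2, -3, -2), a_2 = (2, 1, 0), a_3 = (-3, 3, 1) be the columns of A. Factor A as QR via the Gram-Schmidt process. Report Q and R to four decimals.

q_1 = a_1/‖a_1‖ = (2, -3, -2)/4.1231 = (0.4851, -0.7276, -0.4851).
r_{12} = q_1·a_2 = 0.2425.
u_2 = a_2 − 0.2425·q_1 = (1.8824, 1.1765, 0.1176).
‖u_2‖ = 2.2229, so q_2 = (0.8468, 0.5293, 0.0529).
r_{13} = q_1·a_3 = -4.1231; r_{23} = q_2·a_3 = -0.8997.
u_3 = a_3 + 4.1231·q_1 + 0.8997·q_2 = (-0.2381, 0.4762, -0.9524).
‖u_3‖ = 1.0911, so q_3 = (-0.2182, 0.4364, -0.8729).

Q = [[0.4851, 0.8468, -0.2182], [-0.7276, 0.5293, 0.4364], [-0.4851, 0.0529, -0.8729]], R = [[4.1231, 0.2425, -4.1231], [0.0000, 2.2229, -0.8997], [0.0000, 0.0000, 1.0911]]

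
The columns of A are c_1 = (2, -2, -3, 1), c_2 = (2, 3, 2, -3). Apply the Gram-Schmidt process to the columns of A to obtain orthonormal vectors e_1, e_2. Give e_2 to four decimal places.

e_2 = (0.7339, 0.4049, 0.0380, -0.5441)

e_1 = c_1/‖c_1‖ = (2, -2, -3, 1)/4.2426 = (0.4714, -0.4714, -0.7071, 0.2357).
r_{12} = e_1·c_2 = -2.5927.
u_2 = c_2 + 2.5927·e_1 = (3.2222, 1.7778, 0.1667, -2.3889).
‖u_2‖ = 4.3906, so e_2 = (0.7339, 0.4049, 0.0380, -0.5441).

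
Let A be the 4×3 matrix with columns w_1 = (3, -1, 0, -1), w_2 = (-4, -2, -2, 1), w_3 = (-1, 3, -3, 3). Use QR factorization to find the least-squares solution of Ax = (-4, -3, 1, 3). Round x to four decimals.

e_1 = w_1/‖w_1‖ = (3, -1, 0, -1)/3.3166 = (0.9045, -0.3015, 0.0000, -0.3015).
r_{12} = e_1·w_2 = -3.3166.
u_2 = w_2 + 3.3166·e_1 = (-1.0000, -3.0000, -2.0000, 0.0000).
‖u_2‖ = 3.7417, so e_2 = (-0.2673, -0.8018, -0.5345, 0.0000).
r_{13} = e_1·w_3 = -2.7136; r_{23} = e_2·w_3 = -0.5345.
u_3 = w_3 + 2.7136·e_1 + 0.5345·e_2 = (1.3117, 1.7532, -3.2857, 2.1818).
‖u_3‖ = 4.5112, so e_3 = (0.2908, 0.3886, -0.7284, 0.4836).
Qᵀb = (-3.6181, 2.9399, -1.6064).
Back-substitute: x_3 = -1.6064/4.5112 = -0.3561.
x_2 = (2.9399 + 0.5345·(-0.3561))/3.7417 = 0.7348.
x_1 = (-3.6181 + 3.3166·0.7348 + 2.7136·(-0.3561))/3.3166 = -0.6474.

x = (-0.6474, 0.7348, -0.3561)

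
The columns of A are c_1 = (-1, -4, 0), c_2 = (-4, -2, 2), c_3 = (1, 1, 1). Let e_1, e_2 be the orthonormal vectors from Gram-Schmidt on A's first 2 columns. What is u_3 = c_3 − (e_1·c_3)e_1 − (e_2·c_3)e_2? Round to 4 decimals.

e_1 = c_1/‖c_1‖ = (-1, -4, 0)/4.1231 = (-0.2425, -0.9701, 0.0000).
r_{12} = e_1·c_2 = 2.9104.
u_2 = c_2 − 2.9104·e_1 = (-3.2941, 0.8235, 2.0000).
‖u_2‖ = 3.9407, so e_2 = (-0.8359, 0.2090, 0.5075).
r_{13} = e_1·c_3 = -1.2127; r_{23} = e_2·c_3 = -0.1194.
u_3 = c_3 + 1.2127·e_1 + 0.1194·e_2 = (0.6061, -0.1515, 1.0606).

u_3 = (0.6061, -0.1515, 1.0606)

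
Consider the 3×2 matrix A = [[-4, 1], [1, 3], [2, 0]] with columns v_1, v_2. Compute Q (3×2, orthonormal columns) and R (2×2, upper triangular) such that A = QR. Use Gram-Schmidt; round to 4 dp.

v_1 = (-4, 1, 2); ‖v_1‖ = 4.5826, so e_1 = (-0.8729, 0.2182, 0.4364).
e_1·v_2 = (-0.8729)·1 + 0.2182·3 + 0.4364·0 = -0.2182.
u_2 = v_2 + 0.2182·e_1 = (0.8095, 3.0476, 0.0952).
‖u_2‖ = 3.1547, so e_2 = (0.2566, 0.9660, 0.0302).

Q = [[-0.8729, 0.2566], [0.2182, 0.9660], [0.4364, 0.0302]], R = [[4.5826, -0.2182], [0.0000, 3.1547]]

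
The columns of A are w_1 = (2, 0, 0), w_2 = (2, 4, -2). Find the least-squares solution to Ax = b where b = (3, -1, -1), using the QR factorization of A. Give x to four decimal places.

q_1 = w_1/‖w_1‖ = (2, 0, 0)/2.0000 = (1.0000, 0.0000, 0.0000).
r_{12} = q_1·w_2 = 2.0000.
u_2 = w_2 − 2.0000·q_1 = (0.0000, 4.0000, -2.0000).
‖u_2‖ = 4.4721, so q_2 = (0.0000, 0.8944, -0.4472).
Qᵀb = (3.0000, -0.4472).
Back-substitute: x_2 = -0.4472/4.4721 = -0.1000.
x_1 = (3.0000 − 2.0000·(-0.1000))/2.0000 = 1.6000.

x = (1.6000, -0.1000)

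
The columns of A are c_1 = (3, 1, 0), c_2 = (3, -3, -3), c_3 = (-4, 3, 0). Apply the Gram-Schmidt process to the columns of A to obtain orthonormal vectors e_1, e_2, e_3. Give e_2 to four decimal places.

c_1 = (3, 1, 0); ‖c_1‖ = 3.1623, so e_1 = (0.9487, 0.3162, 0.0000).
e_1·c_2 = 0.9487·3 + 0.3162·(-3) + 0.0000·(-3) = 1.8974.
u_2 = c_2 − 1.8974·e_1 = (1.2000, -3.6000, -3.0000).
‖u_2‖ = 4.8374, so e_2 = (0.2481, -0.7442, -0.6202).

e_2 = (0.2481, -0.7442, -0.6202)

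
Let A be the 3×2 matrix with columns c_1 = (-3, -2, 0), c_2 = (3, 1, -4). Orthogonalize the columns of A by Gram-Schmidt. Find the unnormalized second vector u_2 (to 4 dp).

e_1 = c_1/‖c_1‖ = (-3, -2, 0)/3.6056 = (-0.8321, -0.5547, 0.0000).
r_{12} = e_1·c_2 = -3.0509.
u_2 = c_2 + 3.0509·e_1 = (0.4615, -0.6923, -4.0000).

u_2 = (0.4615, -0.6923, -4.0000)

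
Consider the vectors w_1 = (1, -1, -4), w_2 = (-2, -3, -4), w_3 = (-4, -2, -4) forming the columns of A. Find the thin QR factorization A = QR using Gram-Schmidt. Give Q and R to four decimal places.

Q = [[0.2357, -0.8184, -0.5241], [-0.2357, -0.5713, 0.7861], [-0.9428, -0.0618, -0.3276]], R = [[4.2426, 4.0069, 3.2998], [0.0000, 3.5978, 4.6633], [0.0000, 0.0000, 1.8343]]

w_1 = (1, -1, -4); ‖w_1‖ = 4.2426, so q_1 = (0.2357, -0.2357, -0.9428).
q_1·w_2 = 0.2357·(-2) + (-0.2357)·(-3) + (-0.9428)·(-4) = 4.0069.
u_2 = w_2 − 4.0069·q_1 = (-2.9444, -2.0556, -0.2222).
‖u_2‖ = 3.5978, so q_2 = (-0.8184, -0.5713, -0.0618).
q_1·w_3 = 0.2357·(-4) + (-0.2357)·(-2) + (-0.9428)·(-4) = 3.2998; q_2·w_3 = (-0.8184)·(-4) + (-0.5713)·(-2) + (-0.0618)·(-4) = 4.6633.
u_3 = w_3 − 3.2998·q_1 − 4.6633·q_2 = (-0.9614, 1.4421, -0.6009).
‖u_3‖ = 1.8343, so q_3 = (-0.5241, 0.7861, -0.3276).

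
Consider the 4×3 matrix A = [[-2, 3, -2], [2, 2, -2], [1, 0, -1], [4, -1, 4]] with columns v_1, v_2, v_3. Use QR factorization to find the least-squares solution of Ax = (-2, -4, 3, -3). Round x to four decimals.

x = (-0.4155, -1.8966, -0.9328)

e_1 = v_1/‖v_1‖ = (-2, 2, 1, 4)/5.0000 = (-0.4000, 0.4000, 0.2000, 0.8000).
r_{12} = e_1·v_2 = -1.2000.
u_2 = v_2 + 1.2000·e_1 = (2.5200, 2.4800, 0.2400, -0.0400).
‖u_2‖ = 3.5440, so e_2 = (0.7111, 0.6998, 0.0677, -0.0113).
r_{13} = e_1·v_3 = 3.0000; r_{23} = e_2·v_3 = -2.9345.
u_3 = v_3 − 3.0000·e_1 + 2.9345·e_2 = (1.2866, -1.1465, -1.4013, 1.5669).
‖u_3‖ = 2.7182, so e_3 = (0.4733, -0.4218, -0.5155, 0.5764).
Qᵀb = (-2.6000, -3.9842, -2.5354).
Back-substitute: x_3 = -2.5354/2.7182 = -0.9328.
x_2 = (-3.9842 + 2.9345·(-0.9328))/3.5440 = -1.8966.
x_1 = (-2.6000 + 1.2000·(-1.8966) − 3.0000·(-0.9328))/5.0000 = -0.4155.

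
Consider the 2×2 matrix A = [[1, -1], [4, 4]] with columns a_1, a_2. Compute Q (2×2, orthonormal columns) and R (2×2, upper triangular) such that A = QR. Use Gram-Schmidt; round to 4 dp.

Q = [[0.2425, -0.9701], [0.9701, 0.2425]], R = [[4.1231, 3.6380], [0.0000, 1.9403]]

a_1 = (1, 4); ‖a_1‖ = 4.1231, so q_1 = (0.2425, 0.9701).
q_1·a_2 = 0.2425·(-1) + 0.9701·4 = 3.6380.
u_2 = a_2 − 3.6380·q_1 = (-1.8824, 0.4706).
‖u_2‖ = 1.9403, so q_2 = (-0.9701, 0.2425).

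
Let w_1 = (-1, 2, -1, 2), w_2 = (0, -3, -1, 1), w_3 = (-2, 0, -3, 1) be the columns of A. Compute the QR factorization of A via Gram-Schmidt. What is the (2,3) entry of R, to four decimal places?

w_1 = (-1, 2, -1, 2); ‖w_1‖ = 3.1623, so q_1 = (-0.3162, 0.6325, -0.3162, 0.6325).
q_1·w_2 = (-0.3162)·0 + 0.6325·(-3) + (-0.3162)·(-1) + 0.6325·1 = -0.9487.
u_2 = w_2 + 0.9487·q_1 = (-0.3000, -2.4000, -1.3000, 1.6000).
‖u_2‖ = 3.1780, so q_2 = (-0.0944, -0.7552, -0.4091, 0.5035).
r_{23} = q_2·w_3 = 1.9194.

r_{23} = 1.9194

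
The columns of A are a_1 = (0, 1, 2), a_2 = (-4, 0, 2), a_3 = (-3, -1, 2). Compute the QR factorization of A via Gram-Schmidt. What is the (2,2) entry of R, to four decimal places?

a_1 = (0, 1, 2); ‖a_1‖ = 2.2361, so q_1 = (0.0000, 0.4472, 0.8944).
q_1·a_2 = 0.0000·(-4) + 0.4472·0 + 0.8944·2 = 1.7889.
u_2 = a_2 − 1.7889·q_1 = (-4.0000, -0.8000, 0.4000).
r_{22} = ‖u_2‖ = 4.0988.

r_{22} = 4.0988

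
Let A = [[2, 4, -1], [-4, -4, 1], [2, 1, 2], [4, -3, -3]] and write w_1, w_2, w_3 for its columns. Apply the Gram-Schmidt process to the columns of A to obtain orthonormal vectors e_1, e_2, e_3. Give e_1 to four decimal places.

w_1 = (2, -4, 2, 4); ‖w_1‖ = 6.3246, so e_1 = (0.3162, -0.6325, 0.3162, 0.6325).

e_1 = (0.3162, -0.6325, 0.3162, 0.6325)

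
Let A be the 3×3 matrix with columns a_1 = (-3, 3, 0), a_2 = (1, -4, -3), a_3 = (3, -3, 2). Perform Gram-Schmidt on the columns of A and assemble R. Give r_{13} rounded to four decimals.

a_1 = (-3, 3, 0); ‖a_1‖ = 4.2426, so q_1 = (-0.7071, 0.7071, 0.0000).
r_{13} = q_1·a_3 = -4.2426.

r_{13} = -4.2426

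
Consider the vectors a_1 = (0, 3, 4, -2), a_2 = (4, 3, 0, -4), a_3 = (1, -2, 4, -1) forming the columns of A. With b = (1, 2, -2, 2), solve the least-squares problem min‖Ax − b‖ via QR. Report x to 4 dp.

a_1 = (0, 3, 4, -2); ‖a_1‖ = 5.3852, so e_1 = (0.0000, 0.5571, 0.7428, -0.3714).
e_1·a_2 = 0.0000·4 + 0.5571·3 + 0.7428·0 + (-0.3714)·(-4) = 3.1568.
u_2 = a_2 − 3.1568·e_1 = (4.0000, 1.2414, -2.3448, -2.8276).
‖u_2‖ = 5.5709, so e_2 = (0.7180, 0.2228, -0.4209, -0.5076).
e_1·a_3 = 0.0000·1 + 0.5571·(-2) + 0.7428·4 + (-0.3714)·(-1) = 2.2283; e_2·a_3 = 0.7180·1 + 0.2228·(-2) + (-0.4209)·4 + (-0.5076)·(-1) = -0.9037.
u_3 = a_3 − 2.2283·e_1 + 0.9037·e_2 = (1.6489, -3.0400, 1.9644, -0.6311).
‖u_3‖ = 4.0271, so e_3 = (0.4094, -0.7549, 0.4878, -0.1567).
Qᵀb = (-1.1142, 0.9904, -2.3893).
Back-substitute: x_3 = -2.3893/4.0271 = -0.5933.
x_2 = (0.9904 + 0.9037·(-0.5933))/5.5709 = 0.0815.
x_1 = (-1.1142 − 3.1568·0.0815 − 2.2283·(-0.5933))/5.3852 = -0.0092.

x = (-0.0092, 0.0815, -0.5933)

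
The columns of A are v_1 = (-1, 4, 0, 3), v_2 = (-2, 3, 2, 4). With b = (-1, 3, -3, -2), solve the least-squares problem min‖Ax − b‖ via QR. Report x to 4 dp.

q_1 = v_1/‖v_1‖ = (-1, 4, 0, 3)/5.0990 = (-0.1961, 0.7845, 0.0000, 0.5883).
r_{12} = q_1·v_2 = 5.0990.
u_2 = v_2 − 5.0990·q_1 = (-1.0000, -1.0000, 2.0000, 1.0000).
‖u_2‖ = 2.6458, so q_2 = (-0.3780, -0.3780, 0.7559, 0.3780).
Qᵀb = (1.3728, -3.7796).
Back-substitute: x_2 = -3.7796/2.6458 = -1.4286.
x_1 = (1.3728 − 5.0990·(-1.4286))/5.0990 = 1.6978.

x = (1.6978, -1.4286)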